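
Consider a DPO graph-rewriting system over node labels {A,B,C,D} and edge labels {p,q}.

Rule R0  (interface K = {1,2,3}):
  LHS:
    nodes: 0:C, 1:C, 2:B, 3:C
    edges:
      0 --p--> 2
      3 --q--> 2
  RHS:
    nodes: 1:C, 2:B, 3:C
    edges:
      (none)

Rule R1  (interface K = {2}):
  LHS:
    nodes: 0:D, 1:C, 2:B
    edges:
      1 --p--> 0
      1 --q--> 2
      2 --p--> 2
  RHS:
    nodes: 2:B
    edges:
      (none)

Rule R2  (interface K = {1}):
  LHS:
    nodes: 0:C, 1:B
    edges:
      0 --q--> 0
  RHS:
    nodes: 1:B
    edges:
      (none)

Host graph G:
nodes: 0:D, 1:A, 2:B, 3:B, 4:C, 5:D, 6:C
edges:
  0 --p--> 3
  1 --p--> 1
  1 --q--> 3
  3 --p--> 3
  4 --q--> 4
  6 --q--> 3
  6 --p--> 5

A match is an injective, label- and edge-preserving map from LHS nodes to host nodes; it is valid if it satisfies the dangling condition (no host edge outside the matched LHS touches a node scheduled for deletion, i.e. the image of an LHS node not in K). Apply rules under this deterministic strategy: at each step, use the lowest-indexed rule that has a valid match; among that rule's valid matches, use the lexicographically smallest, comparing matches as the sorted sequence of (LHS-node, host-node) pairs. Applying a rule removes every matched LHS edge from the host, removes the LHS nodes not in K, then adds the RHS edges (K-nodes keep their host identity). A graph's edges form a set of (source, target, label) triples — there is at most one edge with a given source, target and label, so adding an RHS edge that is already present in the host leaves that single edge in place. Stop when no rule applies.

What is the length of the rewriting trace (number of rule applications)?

start.  V:7 E:7  edges: 0-p->3 1-p->1 1-q->3 3-p->3 4-q->4 6-q->3 6-p->5
1. fire R1 via {0↦5, 1↦6, 2↦3}  →  V:5 E:4  edges: 0-p->3 1-p->1 1-q->3 4-q->4
2. fire R2 via {0↦4, 1↦2}  →  V:4 E:3  edges: 0-p->3 1-p->1 1-q->3
halt: no rule applies after step 2

Answer: 2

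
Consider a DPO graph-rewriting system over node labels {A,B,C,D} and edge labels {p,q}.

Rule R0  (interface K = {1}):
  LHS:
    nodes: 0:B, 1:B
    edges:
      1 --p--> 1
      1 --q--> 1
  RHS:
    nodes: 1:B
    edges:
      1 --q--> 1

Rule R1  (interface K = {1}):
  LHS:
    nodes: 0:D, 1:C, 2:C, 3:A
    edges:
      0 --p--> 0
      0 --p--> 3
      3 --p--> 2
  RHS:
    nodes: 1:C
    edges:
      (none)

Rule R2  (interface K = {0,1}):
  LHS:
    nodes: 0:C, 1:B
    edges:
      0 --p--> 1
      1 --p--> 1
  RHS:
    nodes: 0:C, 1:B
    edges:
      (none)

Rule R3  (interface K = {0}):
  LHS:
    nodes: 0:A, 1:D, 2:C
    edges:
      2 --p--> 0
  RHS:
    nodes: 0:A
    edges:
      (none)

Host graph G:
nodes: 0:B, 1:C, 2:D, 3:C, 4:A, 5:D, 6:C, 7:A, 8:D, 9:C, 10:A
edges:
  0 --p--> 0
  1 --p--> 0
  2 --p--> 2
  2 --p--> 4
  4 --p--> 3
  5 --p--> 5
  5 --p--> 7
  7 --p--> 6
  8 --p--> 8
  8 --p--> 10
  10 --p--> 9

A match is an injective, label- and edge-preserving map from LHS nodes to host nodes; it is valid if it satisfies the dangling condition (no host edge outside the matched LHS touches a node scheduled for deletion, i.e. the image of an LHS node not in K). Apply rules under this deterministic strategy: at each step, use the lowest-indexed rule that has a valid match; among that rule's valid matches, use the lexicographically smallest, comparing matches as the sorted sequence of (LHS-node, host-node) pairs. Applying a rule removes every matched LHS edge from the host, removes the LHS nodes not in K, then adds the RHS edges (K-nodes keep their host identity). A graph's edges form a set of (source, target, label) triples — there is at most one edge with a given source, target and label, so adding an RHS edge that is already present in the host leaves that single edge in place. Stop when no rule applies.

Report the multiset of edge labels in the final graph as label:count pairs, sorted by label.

initial: |V|=11 |E|=11  E = 0-p->0 1-p->0 2-p->2 2-p->4 4-p->3 5-p->5 5-p->7 7-p->6 8-p->8 8-p->10 10-p->9
step 1: apply R1 at {0↦2, 1↦1, 2↦3, 3↦4}  → |V|=8 |E|=8  E = 0-p->0 1-p->0 5-p->5 5-p->7 7-p->6 8-p->8 8-p->10 10-p->9
step 2: apply R1 at {0↦5, 1↦1, 2↦6, 3↦7}  → |V|=5 |E|=5  E = 0-p->0 1-p->0 8-p->8 8-p->10 10-p->9
step 3: apply R1 at {0↦8, 1↦1, 2↦9, 3↦10}  → |V|=2 |E|=2  E = 0-p->0 1-p->0
step 4: apply R2 at {0↦1, 1↦0}  → |V|=2 |E|=0  E = ∅
halt: no rule applies after step 4
NF edges: []

Answer: (no edges)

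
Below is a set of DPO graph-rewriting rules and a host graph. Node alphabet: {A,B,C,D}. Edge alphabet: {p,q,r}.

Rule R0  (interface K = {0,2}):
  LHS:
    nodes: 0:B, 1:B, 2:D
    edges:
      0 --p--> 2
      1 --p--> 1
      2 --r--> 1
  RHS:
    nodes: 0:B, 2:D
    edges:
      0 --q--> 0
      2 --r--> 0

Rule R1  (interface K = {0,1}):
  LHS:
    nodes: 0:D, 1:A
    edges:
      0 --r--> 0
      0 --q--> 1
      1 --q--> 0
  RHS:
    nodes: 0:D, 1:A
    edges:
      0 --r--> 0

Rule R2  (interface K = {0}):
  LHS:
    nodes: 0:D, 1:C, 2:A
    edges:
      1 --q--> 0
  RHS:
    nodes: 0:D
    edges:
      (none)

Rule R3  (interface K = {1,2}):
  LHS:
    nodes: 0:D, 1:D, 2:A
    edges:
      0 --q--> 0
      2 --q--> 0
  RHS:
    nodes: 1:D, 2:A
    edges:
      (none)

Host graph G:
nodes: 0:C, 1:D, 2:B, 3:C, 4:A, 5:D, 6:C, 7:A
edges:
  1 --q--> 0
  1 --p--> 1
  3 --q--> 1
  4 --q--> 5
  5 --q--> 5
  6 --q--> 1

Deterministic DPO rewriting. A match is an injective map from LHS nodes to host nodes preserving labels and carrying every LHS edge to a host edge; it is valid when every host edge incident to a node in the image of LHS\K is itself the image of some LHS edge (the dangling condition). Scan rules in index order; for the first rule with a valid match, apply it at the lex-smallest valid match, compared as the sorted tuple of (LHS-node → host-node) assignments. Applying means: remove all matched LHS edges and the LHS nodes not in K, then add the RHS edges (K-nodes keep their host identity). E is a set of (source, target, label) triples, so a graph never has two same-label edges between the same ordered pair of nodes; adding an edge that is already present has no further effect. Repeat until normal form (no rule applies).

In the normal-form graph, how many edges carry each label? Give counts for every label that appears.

initial: |V|=8 |E|=6  E = 1-q->0 1-p->1 3-q->1 4-q->5 5-q->5 6-q->1
step 1: apply R2 at {0↦1, 1↦3, 2↦7}  → |V|=6 |E|=5  E = 1-q->0 1-p->1 4-q->5 5-q->5 6-q->1
step 2: apply R3 at {0↦5, 1↦1, 2↦4}  → |V|=5 |E|=3  E = 1-q->0 1-p->1 6-q->1
step 3: apply R2 at {0↦1, 1↦6, 2↦4}  → |V|=3 |E|=2  E = 1-q->0 1-p->1
halt: no rule applies after step 3
NF edges: [(1, 0, 'q'), (1, 1, 'p')]

Answer: p:1 q:1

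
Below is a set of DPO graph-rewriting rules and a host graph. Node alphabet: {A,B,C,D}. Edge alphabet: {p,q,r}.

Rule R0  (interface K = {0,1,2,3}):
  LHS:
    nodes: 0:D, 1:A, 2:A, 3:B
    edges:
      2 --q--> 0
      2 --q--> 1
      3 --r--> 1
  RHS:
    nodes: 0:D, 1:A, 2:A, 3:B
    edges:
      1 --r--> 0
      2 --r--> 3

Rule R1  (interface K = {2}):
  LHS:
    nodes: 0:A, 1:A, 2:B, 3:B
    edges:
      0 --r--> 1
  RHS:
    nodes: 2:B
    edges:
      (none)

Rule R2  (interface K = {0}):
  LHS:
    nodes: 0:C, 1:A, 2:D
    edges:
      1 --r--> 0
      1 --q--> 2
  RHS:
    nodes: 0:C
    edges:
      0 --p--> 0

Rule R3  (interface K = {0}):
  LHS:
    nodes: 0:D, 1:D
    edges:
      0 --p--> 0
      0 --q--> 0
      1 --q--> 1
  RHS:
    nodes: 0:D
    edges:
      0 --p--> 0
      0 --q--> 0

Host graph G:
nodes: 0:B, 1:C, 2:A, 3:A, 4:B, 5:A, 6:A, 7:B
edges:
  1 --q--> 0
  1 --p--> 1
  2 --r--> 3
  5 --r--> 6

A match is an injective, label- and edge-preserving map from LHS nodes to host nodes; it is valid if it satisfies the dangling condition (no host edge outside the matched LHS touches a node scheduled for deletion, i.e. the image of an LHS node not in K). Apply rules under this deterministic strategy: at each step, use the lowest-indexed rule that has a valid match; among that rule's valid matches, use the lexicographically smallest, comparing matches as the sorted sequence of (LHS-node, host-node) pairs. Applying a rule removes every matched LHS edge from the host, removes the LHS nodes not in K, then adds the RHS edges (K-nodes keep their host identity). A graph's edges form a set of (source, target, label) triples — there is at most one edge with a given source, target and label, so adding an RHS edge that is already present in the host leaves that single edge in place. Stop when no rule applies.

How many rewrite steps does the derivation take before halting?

Answer: 2

Rewrite trace:
start.  V:8 E:4  edges: 1-q->0 1-p->1 2-r->3 5-r->6
1. fire R1 via {0↦2, 1↦3, 2↦0, 3↦4}  →  V:5 E:3  edges: 1-q->0 1-p->1 5-r->6
2. fire R1 via {0↦5, 1↦6, 2↦0, 3↦7}  →  V:2 E:2  edges: 1-q->0 1-p->1
halt: no rule applies after step 2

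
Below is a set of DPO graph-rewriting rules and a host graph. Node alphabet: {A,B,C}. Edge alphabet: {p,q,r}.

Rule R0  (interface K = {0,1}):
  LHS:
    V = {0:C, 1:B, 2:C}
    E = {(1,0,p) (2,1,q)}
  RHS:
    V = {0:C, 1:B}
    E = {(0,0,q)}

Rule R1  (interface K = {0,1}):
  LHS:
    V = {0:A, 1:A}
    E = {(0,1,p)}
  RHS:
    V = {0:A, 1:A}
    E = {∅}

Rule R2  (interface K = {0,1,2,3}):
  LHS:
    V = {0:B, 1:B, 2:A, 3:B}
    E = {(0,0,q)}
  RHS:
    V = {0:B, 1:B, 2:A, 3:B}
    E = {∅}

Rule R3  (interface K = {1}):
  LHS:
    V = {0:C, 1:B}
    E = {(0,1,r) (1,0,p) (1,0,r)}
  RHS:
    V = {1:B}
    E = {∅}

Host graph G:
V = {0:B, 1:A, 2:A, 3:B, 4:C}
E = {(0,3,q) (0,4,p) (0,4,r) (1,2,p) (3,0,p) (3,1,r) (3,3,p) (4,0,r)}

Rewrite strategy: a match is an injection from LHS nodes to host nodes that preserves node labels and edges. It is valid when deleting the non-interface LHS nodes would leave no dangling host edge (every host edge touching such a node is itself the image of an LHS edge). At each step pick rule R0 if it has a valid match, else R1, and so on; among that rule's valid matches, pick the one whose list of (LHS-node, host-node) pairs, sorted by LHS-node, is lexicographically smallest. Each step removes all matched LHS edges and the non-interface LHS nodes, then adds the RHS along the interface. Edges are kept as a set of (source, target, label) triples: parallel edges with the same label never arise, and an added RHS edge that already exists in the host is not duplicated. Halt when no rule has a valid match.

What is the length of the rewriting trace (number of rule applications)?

Answer: 2

Steps:
initial: |V|=5 |E|=8  E = 0-q->3 0-p->4 0-r->4 1-p->2 3-p->0 3-r->1 3-p->3 4-r->0
step 1: apply R1 at {0↦1, 1↦2}  → |V|=5 |E|=7  E = 0-q->3 0-p->4 0-r->4 3-p->0 3-r->1 3-p->3 4-r->0
step 2: apply R3 at {0↦4, 1↦0}  → |V|=4 |E|=4  E = 0-q->3 3-p->0 3-r->1 3-p->3
halt: no rule applies after step 2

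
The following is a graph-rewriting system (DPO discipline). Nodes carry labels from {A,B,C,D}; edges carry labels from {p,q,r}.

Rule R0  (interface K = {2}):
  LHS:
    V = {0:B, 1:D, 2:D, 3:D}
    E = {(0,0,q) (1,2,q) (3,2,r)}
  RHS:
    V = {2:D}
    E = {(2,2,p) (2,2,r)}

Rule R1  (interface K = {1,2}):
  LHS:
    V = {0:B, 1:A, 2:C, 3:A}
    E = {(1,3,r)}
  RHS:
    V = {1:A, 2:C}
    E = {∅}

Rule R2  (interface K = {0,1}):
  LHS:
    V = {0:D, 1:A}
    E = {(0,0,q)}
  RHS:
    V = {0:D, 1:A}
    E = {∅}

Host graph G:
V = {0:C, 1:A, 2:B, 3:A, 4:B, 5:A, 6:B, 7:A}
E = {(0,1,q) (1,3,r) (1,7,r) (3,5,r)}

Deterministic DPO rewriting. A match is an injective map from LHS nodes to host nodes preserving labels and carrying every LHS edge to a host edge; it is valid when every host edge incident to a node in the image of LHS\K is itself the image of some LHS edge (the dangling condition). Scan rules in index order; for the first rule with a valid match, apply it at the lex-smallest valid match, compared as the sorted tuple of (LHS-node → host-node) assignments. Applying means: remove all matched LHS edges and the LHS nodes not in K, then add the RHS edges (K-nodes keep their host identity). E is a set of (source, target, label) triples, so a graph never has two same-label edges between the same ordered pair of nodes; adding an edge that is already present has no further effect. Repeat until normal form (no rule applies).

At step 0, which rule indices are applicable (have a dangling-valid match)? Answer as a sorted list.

R0: no valid match — LHS pattern not found
R1: 6 valid matches — {0↦2, 1↦1, 2↦0, 3↦7}, {0↦2, 1↦3, 2↦0, 3↦5}, {0↦4, 1↦1, 2↦0, 3↦7} (+3 more)
R2: no valid match — LHS pattern not found

Answer: [R1]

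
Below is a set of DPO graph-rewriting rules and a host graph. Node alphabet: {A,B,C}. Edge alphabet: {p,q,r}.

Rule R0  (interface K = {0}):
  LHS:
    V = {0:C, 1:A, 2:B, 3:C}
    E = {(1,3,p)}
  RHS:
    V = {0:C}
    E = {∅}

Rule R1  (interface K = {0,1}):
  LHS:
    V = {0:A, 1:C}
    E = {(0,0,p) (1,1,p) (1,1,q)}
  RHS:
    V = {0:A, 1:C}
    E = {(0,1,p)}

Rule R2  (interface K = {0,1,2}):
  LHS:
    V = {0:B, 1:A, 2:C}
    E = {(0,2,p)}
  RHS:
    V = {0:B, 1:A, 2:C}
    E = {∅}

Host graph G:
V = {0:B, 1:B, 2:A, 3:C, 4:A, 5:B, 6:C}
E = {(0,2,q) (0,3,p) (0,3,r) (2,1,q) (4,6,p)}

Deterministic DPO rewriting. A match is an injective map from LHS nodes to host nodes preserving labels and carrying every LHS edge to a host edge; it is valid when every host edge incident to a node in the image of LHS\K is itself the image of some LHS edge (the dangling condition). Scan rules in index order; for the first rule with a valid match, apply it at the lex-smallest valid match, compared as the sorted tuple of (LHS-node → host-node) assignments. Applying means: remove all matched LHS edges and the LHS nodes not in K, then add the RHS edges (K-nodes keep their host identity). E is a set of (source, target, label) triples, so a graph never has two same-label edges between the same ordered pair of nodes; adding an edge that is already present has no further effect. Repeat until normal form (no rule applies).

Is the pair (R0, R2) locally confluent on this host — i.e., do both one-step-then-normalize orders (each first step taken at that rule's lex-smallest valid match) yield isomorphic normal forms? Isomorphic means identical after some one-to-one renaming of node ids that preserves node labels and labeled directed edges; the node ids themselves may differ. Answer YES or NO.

Answer: YES

Rewrite trace:
branch R0-first: apply at {0↦3, 1↦4, 2↦5, 3↦6} → |E|=4, then 1 more step(s) → NF |V|=4 |E|=3 V={0:B, 1:B, 2:A, 3:C} E=0-q->2 0-r->3 2-q->1
branch R2-first: apply at {0↦0, 1↦2, 2↦3} → |E|=4, then 1 more step(s) → NF |V|=4 |E|=3 V={0:B, 1:B, 2:A, 3:C} E=0-q->2 0-r->3 2-q->1
graphs isomorphic (equal up to label-preserving node renaming)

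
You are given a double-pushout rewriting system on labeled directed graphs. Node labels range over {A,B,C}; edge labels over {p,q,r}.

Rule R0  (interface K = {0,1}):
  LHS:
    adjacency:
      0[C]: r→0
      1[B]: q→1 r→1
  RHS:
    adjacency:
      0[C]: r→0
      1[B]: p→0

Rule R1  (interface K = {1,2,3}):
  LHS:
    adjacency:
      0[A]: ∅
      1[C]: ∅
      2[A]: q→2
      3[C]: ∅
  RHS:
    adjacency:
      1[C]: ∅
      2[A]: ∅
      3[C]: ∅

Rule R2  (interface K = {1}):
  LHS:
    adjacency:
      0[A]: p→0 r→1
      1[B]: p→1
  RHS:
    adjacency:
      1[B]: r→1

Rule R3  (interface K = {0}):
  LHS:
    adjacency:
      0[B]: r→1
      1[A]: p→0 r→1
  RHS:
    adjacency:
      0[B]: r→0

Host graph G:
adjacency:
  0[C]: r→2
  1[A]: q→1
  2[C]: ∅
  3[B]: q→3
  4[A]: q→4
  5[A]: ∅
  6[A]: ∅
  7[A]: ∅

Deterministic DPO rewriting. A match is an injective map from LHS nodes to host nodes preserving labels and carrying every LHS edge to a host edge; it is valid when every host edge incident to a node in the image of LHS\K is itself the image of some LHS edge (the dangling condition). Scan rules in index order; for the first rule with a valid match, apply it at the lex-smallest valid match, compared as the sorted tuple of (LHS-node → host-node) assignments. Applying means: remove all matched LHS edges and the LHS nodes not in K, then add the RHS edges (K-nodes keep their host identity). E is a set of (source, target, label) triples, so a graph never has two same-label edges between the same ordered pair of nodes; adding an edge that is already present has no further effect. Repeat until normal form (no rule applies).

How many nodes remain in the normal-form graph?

Answer: 6

Steps:
[0] host  ⇒  8 nodes, 4 edges  {0-r->2 1-q->1 3-q->3 4-q->4}
[1] R1 @ {0↦5, 1↦0, 2↦1, 3↦2}  ⇒  7 nodes, 3 edges  {0-r->2 3-q->3 4-q->4}
[2] R1 @ {0↦1, 1↦0, 2↦4, 3↦2}  ⇒  6 nodes, 2 edges  {0-r->2 3-q->3}
halt: no rule applies after step 2
NF nodes: {0:C, 2:C, 3:B, 4:A, 6:A, 7:A}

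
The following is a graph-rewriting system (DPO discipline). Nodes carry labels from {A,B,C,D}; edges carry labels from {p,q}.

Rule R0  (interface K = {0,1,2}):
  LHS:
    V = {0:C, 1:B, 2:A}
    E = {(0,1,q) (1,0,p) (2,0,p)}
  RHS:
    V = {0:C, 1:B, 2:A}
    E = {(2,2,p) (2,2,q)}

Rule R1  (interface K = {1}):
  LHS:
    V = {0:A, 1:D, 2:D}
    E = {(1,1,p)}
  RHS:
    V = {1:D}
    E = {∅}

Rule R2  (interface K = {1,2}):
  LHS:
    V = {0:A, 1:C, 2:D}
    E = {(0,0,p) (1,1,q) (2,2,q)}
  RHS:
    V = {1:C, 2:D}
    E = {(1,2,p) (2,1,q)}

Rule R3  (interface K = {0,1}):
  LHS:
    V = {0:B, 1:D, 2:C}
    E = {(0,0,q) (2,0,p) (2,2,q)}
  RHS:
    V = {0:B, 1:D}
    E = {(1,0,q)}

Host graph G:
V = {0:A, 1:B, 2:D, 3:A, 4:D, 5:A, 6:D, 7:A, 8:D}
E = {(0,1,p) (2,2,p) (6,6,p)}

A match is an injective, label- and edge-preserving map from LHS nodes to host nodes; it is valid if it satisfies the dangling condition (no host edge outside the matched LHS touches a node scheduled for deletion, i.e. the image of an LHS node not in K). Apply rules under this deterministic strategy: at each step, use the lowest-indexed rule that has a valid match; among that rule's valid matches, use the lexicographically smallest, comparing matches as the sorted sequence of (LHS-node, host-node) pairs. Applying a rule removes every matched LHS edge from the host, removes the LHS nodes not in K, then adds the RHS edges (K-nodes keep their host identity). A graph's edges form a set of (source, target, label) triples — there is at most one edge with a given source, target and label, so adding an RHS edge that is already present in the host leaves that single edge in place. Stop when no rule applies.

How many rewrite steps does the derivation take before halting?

Answer: 2

Rewrite trace:
[0] host  ⇒  9 nodes, 3 edges  {0-p->1 2-p->2 6-p->6}
[1] R1 @ {0↦3, 1↦2, 2↦4}  ⇒  7 nodes, 2 edges  {0-p->1 6-p->6}
[2] R1 @ {0↦5, 1↦6, 2↦2}  ⇒  5 nodes, 1 edges  {0-p->1}
final graph: no rule applies after step 2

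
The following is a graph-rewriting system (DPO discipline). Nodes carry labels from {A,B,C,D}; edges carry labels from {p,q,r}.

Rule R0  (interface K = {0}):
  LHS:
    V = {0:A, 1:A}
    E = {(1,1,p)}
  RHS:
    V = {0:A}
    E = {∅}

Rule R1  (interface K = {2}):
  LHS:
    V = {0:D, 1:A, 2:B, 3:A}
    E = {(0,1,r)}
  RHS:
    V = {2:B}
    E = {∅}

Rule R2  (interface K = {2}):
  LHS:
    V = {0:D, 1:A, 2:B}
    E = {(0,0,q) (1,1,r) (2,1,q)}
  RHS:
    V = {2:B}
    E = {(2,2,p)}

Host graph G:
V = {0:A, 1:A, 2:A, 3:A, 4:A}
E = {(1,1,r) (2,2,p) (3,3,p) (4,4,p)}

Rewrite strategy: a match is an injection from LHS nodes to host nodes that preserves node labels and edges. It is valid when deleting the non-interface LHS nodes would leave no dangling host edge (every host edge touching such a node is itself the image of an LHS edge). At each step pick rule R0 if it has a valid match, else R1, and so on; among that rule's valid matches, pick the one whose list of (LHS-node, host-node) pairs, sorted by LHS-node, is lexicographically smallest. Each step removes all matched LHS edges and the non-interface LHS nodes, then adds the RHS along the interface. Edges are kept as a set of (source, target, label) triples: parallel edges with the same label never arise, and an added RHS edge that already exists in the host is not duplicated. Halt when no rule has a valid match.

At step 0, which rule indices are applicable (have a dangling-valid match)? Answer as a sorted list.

Answer: [R0]

Steps:
R0: 12 valid matches — {0↦0, 1↦2}, {0↦0, 1↦3}, {0↦0, 1↦4} (+9 more)
R1: no valid match — LHS pattern not found
R2: no valid match — LHS pattern not found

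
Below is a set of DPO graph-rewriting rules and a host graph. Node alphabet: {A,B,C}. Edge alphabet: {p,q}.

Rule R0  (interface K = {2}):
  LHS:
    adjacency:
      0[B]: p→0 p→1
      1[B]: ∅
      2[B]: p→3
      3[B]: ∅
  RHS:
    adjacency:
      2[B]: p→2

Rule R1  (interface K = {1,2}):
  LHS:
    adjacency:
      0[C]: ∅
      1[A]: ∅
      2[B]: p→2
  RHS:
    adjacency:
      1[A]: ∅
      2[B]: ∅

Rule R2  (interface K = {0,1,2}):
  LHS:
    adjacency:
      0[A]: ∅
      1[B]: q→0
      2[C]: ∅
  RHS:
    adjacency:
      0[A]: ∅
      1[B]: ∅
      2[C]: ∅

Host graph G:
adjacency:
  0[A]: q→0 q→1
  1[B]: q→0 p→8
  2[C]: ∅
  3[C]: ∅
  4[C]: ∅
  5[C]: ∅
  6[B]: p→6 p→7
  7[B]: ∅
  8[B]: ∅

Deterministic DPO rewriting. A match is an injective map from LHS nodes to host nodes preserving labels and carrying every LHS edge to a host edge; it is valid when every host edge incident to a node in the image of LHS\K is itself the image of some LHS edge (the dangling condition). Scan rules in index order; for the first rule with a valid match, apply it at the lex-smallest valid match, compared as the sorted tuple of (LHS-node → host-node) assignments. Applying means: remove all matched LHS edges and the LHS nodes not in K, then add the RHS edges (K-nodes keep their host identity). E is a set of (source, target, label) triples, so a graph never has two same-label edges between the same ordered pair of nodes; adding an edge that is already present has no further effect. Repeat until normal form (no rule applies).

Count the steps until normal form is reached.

Answer: 3

Derivation:
start.  V:9 E:6  edges: 0-q->0 0-q->1 1-q->0 1-p->8 6-p->6 6-p->7
1. fire R0 via {0↦6, 1↦7, 2↦1, 3↦8}  →  V:6 E:4  edges: 0-q->0 0-q->1 1-q->0 1-p->1
2. fire R1 via {0↦2, 1↦0, 2↦1}  →  V:5 E:3  edges: 0-q->0 0-q->1 1-q->0
3. fire R2 via {0↦0, 1↦1, 2↦3}  →  V:5 E:2  edges: 0-q->0 0-q->1
normal form: no rule applies after step 3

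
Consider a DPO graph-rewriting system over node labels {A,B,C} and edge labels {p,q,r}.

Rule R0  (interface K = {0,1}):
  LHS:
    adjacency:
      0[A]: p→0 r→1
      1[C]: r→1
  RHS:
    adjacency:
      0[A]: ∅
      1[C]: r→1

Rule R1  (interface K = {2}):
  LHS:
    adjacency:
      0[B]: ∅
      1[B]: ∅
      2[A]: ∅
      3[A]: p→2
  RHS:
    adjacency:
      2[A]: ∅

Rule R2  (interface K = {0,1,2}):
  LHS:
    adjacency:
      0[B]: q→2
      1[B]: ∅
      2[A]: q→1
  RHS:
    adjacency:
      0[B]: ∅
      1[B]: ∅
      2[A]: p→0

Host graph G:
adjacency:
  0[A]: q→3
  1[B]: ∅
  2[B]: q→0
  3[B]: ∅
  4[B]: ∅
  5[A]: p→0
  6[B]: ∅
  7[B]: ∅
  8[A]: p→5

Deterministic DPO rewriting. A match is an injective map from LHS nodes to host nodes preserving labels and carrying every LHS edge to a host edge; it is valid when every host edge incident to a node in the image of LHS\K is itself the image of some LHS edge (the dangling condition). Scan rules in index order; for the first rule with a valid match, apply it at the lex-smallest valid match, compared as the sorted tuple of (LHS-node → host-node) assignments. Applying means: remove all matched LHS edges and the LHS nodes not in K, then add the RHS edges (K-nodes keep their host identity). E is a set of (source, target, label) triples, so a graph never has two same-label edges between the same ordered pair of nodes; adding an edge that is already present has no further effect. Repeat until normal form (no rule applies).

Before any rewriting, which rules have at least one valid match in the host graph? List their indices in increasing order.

R0: no valid match — LHS pattern not found
R1: 12 valid matches — {0↦1, 1↦4, 2↦5, 3↦8}, {0↦1, 1↦6, 2↦5, 3↦8}, {0↦1, 1↦7, 2↦5, 3↦8} (+9 more)
R2: 1 valid match — {0↦2, 1↦3, 2↦0}

Answer: [R1,R2]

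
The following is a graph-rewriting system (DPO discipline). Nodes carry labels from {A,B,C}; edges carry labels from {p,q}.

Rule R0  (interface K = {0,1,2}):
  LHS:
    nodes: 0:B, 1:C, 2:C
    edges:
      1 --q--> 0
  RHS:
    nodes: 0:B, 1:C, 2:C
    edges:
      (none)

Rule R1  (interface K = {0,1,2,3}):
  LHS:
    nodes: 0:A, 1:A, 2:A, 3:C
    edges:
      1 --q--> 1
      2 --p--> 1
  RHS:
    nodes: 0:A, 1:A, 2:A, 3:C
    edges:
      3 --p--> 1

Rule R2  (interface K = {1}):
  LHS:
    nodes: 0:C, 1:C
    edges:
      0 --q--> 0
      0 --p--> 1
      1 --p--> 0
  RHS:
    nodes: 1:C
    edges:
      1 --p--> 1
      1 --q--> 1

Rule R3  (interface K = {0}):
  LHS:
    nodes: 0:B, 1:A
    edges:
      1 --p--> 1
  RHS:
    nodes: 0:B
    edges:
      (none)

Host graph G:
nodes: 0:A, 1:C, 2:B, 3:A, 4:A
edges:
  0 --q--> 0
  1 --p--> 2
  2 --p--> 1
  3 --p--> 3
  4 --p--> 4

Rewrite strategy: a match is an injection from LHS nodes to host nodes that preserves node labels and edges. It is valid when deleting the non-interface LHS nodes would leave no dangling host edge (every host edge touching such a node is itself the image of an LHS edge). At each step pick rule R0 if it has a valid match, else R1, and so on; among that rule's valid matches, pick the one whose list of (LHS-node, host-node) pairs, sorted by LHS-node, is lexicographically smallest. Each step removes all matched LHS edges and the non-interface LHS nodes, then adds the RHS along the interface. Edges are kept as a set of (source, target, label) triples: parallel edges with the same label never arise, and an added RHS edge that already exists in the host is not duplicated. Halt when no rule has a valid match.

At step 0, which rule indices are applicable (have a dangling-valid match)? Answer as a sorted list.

R0: no valid match — LHS pattern not found
R1: no valid match — LHS pattern not found
R2: no valid match — LHS pattern not found
R3: 2 valid matches — {0↦2, 1↦3}, {0↦2, 1↦4}

Answer: [R3]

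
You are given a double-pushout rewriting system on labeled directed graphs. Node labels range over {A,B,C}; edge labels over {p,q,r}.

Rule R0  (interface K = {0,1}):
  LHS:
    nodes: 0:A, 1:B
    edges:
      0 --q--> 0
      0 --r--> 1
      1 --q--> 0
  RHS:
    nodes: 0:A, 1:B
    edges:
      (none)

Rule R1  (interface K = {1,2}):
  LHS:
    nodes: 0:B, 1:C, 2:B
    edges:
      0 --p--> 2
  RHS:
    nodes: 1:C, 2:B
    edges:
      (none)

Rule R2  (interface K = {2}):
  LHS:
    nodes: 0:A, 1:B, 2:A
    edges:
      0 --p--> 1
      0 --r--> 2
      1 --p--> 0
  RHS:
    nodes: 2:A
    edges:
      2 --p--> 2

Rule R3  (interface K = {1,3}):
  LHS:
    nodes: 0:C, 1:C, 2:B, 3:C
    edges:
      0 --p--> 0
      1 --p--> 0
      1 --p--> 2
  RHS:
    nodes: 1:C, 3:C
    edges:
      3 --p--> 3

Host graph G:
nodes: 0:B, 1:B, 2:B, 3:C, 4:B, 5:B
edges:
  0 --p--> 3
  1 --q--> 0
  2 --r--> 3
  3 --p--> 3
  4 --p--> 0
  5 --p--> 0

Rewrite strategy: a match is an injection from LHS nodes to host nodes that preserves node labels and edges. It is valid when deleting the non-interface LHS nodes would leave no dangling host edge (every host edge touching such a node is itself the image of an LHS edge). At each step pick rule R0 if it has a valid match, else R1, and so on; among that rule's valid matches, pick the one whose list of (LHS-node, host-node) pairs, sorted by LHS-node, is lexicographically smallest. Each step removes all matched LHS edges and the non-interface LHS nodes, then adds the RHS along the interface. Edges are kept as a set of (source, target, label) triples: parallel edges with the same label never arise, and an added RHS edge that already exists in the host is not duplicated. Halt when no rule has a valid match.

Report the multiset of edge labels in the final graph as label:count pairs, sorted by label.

start.  V:6 E:6  edges: 0-p->3 1-q->0 2-r->3 3-p->3 4-p->0 5-p->0
1. fire R1 via {0↦4, 1↦3, 2↦0}  →  V:5 E:5  edges: 0-p->3 1-q->0 2-r->3 3-p->3 5-p->0
2. fire R1 via {0↦5, 1↦3, 2↦0}  →  V:4 E:4  edges: 0-p->3 1-q->0 2-r->3 3-p->3
normal form: no rule applies after step 2
NF edges: [(0, 3, 'p'), (1, 0, 'q'), (2, 3, 'r'), (3, 3, 'p')]

Answer: p:2 q:1 r:1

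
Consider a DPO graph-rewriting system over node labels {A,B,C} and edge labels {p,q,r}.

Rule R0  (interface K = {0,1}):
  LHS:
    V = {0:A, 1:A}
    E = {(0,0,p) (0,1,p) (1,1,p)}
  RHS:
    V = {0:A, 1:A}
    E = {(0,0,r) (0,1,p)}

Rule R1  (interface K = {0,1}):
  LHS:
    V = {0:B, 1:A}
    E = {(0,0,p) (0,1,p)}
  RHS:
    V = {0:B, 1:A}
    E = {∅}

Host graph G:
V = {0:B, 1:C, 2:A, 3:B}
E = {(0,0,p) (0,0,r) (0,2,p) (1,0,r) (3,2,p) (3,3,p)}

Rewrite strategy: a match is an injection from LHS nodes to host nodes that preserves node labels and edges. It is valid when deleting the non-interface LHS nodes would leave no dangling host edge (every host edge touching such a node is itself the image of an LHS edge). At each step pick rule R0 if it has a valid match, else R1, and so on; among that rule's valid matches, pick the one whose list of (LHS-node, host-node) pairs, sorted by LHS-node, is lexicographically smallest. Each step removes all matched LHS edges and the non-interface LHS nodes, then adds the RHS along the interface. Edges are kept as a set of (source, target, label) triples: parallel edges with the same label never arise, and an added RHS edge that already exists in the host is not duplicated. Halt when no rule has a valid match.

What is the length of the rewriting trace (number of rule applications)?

Answer: 2

Derivation:
start.  V:4 E:6  edges: 0-p->0 0-r->0 0-p->2 1-r->0 3-p->2 3-p->3
1. fire R1 via {0↦0, 1↦2}  →  V:4 E:4  edges: 0-r->0 1-r->0 3-p->2 3-p->3
2. fire R1 via {0↦3, 1↦2}  →  V:4 E:2  edges: 0-r->0 1-r->0
normal form: no rule applies after step 2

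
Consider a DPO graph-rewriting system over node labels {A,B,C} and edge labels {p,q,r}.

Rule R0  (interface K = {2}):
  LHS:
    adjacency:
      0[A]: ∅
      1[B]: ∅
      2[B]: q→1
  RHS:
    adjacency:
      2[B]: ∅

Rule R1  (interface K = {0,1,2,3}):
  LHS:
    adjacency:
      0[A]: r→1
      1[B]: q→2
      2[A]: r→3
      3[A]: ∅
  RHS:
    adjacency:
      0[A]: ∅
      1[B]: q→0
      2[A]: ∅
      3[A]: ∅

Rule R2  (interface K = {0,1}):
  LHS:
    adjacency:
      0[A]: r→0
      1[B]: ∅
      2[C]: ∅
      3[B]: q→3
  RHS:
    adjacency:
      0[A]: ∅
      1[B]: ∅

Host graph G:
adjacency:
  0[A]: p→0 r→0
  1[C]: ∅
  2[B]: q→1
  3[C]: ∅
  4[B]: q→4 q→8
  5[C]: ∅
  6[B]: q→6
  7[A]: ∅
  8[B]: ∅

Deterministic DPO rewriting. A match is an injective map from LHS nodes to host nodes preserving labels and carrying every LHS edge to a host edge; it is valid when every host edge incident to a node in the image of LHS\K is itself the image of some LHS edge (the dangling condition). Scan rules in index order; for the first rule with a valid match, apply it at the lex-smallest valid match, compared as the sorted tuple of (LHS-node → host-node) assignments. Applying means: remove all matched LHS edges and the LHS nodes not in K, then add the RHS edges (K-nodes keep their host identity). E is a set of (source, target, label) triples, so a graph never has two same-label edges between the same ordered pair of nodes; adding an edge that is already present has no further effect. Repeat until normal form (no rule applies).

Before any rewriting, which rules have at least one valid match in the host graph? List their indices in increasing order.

Answer: [R0,R2]

Derivation:
R0: 1 valid match — {0↦7, 1↦8, 2↦4}
R1: no valid match — LHS pattern not found
R2: 6 valid matches — {0↦0, 1↦2, 2↦3, 3↦6}, {0↦0, 1↦2, 2↦5, 3↦6}, {0↦0, 1↦4, 2↦3, 3↦6} (+3 more)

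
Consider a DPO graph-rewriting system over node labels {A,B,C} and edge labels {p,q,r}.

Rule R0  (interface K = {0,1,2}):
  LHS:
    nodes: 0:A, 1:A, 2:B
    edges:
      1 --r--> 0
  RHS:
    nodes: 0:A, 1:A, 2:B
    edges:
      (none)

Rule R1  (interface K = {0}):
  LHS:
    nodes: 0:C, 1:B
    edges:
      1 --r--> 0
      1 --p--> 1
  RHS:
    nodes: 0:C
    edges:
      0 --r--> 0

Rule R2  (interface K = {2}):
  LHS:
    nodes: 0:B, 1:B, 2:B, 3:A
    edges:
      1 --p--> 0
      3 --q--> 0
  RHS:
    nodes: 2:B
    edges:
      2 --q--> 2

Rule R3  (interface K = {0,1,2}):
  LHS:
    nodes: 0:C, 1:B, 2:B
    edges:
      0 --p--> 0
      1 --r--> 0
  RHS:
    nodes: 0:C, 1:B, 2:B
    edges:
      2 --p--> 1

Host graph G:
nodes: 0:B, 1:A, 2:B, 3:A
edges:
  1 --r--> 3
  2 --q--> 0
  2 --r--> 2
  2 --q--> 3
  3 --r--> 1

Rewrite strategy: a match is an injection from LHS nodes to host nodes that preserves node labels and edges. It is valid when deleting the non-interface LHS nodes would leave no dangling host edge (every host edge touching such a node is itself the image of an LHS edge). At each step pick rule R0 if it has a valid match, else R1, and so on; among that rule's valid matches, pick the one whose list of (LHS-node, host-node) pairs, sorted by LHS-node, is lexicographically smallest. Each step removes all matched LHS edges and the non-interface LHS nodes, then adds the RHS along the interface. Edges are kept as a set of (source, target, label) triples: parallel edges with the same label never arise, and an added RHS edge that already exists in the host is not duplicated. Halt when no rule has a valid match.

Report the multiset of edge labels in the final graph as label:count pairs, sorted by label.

Answer: q:2 r:1

Derivation:
start.  V:4 E:5  edges: 1-r->3 2-q->0 2-r->2 2-q->3 3-r->1
1. fire R0 via {0↦1, 1↦3, 2↦0}  →  V:4 E:4  edges: 1-r->3 2-q->0 2-r->2 2-q->3
2. fire R0 via {0↦3, 1↦1, 2↦0}  →  V:4 E:3  edges: 2-q->0 2-r->2 2-q->3
normal form: no rule applies after step 2
NF edges: [(2, 0, 'q'), (2, 2, 'r'), (2, 3, 'q')]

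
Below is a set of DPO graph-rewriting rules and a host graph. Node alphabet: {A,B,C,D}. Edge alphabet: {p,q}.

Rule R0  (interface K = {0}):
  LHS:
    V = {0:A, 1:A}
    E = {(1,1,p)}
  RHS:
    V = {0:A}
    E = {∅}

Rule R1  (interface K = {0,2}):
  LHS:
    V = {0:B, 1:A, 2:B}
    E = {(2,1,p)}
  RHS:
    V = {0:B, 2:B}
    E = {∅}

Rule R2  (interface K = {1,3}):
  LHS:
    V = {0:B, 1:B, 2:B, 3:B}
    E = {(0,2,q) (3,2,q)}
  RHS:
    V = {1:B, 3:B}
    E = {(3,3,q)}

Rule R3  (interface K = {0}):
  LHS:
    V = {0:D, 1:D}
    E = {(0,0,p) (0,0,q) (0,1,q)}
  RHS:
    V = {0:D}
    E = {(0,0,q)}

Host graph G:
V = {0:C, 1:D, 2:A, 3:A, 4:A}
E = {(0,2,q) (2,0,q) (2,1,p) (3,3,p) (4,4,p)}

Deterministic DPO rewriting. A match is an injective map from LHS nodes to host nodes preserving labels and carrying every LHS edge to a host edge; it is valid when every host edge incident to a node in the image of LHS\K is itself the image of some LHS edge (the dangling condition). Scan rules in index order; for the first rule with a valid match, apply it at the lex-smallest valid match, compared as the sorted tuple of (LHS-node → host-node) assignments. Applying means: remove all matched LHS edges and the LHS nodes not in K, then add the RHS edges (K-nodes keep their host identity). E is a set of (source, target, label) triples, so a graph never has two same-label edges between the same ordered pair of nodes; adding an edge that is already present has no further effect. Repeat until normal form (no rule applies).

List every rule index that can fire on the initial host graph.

Answer: [R0]

Rewrite trace:
R0: 4 valid matches — {0↦2, 1↦3}, {0↦2, 1↦4}, {0↦3, 1↦4} (+1 more)
R1: no valid match — LHS pattern not found
R2: no valid match — LHS pattern not found
R3: no valid match — LHS pattern not found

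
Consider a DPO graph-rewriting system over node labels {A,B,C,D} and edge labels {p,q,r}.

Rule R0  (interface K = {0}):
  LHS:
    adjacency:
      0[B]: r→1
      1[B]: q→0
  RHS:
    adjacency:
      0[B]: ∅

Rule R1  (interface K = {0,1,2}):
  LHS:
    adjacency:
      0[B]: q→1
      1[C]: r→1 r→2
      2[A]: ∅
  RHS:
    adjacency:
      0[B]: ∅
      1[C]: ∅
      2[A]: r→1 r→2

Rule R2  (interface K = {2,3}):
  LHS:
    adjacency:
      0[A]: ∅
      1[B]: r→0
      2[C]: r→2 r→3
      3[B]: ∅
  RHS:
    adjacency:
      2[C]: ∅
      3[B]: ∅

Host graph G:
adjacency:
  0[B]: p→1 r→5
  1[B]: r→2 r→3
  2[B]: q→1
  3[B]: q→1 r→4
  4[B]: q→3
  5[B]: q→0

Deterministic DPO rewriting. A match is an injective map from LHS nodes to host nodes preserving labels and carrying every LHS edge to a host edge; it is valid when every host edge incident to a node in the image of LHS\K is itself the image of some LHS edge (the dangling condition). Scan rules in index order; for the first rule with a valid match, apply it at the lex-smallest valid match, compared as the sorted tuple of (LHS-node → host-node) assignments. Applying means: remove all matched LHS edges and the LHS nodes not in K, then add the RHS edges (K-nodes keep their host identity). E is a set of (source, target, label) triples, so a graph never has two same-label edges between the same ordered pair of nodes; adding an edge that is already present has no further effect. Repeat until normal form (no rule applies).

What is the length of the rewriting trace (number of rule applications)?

Answer: 4

Derivation:
[0] host  ⇒  6 nodes, 9 edges  {0-p->1 0-r->5 1-r->2 1-r->3 2-q->1 3-q->1 3-r->4 4-q->3 5-q->0}
[1] R0 @ {0↦0, 1↦5}  ⇒  5 nodes, 7 edges  {0-p->1 1-r->2 1-r->3 2-q->1 3-q->1 3-r->4 4-q->3}
[2] R0 @ {0↦1, 1↦2}  ⇒  4 nodes, 5 edges  {0-p->1 1-r->3 3-q->1 3-r->4 4-q->3}
[3] R0 @ {0↦3, 1↦4}  ⇒  3 nodes, 3 edges  {0-p->1 1-r->3 3-q->1}
[4] R0 @ {0↦1, 1↦3}  ⇒  2 nodes, 1 edges  {0-p->1}
normal form: no rule applies after step 4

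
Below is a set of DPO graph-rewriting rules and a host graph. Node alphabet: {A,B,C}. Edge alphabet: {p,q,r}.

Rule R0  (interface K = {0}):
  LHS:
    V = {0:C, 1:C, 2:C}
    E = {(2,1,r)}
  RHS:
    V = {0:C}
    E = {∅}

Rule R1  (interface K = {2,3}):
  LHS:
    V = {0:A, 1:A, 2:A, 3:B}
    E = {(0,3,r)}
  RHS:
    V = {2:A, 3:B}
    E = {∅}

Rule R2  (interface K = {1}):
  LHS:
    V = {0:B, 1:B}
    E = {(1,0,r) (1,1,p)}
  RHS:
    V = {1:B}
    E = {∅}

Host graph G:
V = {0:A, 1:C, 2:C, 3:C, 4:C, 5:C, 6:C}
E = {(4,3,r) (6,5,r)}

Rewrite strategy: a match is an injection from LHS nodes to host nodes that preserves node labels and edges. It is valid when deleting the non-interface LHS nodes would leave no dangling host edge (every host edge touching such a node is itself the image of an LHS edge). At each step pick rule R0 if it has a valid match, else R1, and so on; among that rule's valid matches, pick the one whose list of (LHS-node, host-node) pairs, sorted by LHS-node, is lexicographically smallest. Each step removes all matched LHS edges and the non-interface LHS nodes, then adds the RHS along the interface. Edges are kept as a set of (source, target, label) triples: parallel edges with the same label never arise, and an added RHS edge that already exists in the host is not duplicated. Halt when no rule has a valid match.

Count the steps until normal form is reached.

Answer: 2

Derivation:
start.  V:7 E:2  edges: 4-r->3 6-r->5
1. fire R0 via {0↦1, 1↦3, 2↦4}  →  V:5 E:1  edges: 6-r->5
2. fire R0 via {0↦1, 1↦5, 2↦6}  →  V:3 E:0  edges: ∅
final graph: no rule applies after step 2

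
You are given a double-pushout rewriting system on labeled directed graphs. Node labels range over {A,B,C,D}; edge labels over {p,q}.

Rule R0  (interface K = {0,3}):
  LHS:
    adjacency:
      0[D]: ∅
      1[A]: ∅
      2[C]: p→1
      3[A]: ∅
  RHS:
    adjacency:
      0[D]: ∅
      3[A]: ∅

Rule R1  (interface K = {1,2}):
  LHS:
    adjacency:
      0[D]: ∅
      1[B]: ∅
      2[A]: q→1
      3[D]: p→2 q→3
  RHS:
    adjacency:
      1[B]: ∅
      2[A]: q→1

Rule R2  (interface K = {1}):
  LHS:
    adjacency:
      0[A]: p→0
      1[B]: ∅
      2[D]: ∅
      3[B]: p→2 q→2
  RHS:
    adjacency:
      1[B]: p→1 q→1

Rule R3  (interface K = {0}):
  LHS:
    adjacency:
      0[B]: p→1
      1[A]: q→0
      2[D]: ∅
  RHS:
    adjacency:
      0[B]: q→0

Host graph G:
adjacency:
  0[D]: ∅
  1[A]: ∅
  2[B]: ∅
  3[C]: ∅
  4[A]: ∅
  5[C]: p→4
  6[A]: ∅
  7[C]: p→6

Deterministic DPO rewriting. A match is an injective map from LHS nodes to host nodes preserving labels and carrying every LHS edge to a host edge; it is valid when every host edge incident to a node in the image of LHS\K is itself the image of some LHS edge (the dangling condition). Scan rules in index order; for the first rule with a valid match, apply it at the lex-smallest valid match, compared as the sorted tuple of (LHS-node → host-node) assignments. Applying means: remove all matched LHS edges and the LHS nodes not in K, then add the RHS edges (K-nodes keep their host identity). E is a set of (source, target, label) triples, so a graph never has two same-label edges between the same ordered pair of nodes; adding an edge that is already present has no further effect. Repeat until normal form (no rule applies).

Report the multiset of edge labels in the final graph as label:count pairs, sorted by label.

Answer: (no edges)

Steps:
[0] host  ⇒  8 nodes, 2 edges  {5-p->4 7-p->6}
[1] R0 @ {0↦0, 1↦4, 2↦5, 3↦1}  ⇒  6 nodes, 1 edges  {7-p->6}
[2] R0 @ {0↦0, 1↦6, 2↦7, 3↦1}  ⇒  4 nodes, 0 edges  {∅}
halt: no rule applies after step 2
NF edges: []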